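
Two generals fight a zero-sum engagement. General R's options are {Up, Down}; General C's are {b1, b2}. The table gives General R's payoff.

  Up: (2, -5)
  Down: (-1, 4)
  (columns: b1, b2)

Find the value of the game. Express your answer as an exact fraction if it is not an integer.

1/4

Row minima: Up → -5, Down → -1; maximin = -1.
Column maxima: b1 → 2, b2 → 4; minimax = 2.
-1 ≠ 2, so there is no saddle point; optimal play is mixed.
Let General R play Up with probability p. Expected payoff against b1: 2p + (-1)(1−p) = 3p − 1; against b2: (-5)p + 4(1−p) = −9p + 4.
Setting these equal: 3p − 1 = −9p + 4 ⇒ 12p = 5 ⇒ p = 5/12, and the value is (3)·(5/12) − 1 = 1/4.
For General C: with q = P(b1), equating Up's and Down's payoffs gives 7q − 5 = −5q + 4 ⇒ q = 3/4.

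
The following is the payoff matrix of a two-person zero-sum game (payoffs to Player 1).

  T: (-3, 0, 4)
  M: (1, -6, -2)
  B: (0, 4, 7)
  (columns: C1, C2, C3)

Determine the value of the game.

Row minima: T → -3, M → -6, B → 0; maximin = 0.
Column maxima: C1 → 1, C2 → 4, C3 → 7; minimax = 1.
0 ≠ 1, so there is no saddle point; optimal play is mixed.
T is strictly dominated by B, so Player 1 never plays it.
C3 is strictly dominated by C2 (it gives Player 1 strictly more in every row), so Player 2 never plays it.
On the remaining 2×2 (M, B vs C1, C2):
Let Player 1 play M with probability p. Expected payoff against C1: 1p + 0(1−p) = p; against C2: (-6)p + 4(1−p) = −10p + 4.
Setting these equal: p = −10p + 4 ⇒ 11p = 4 ⇒ p = 4/11, and the value is (1)·(4/11) = 4/11.
For Player 2: with q = P(C1), equating M's and B's payoffs gives 7q − 6 = −4q + 4 ⇒ q = 10/11.

4/11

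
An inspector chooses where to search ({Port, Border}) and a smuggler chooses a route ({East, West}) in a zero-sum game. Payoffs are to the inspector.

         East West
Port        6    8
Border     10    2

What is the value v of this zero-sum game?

Row minima: Port → 6, Border → 2; maximin = 6.
Column maxima: East → 10, West → 8; minimax = 8.
6 ≠ 8, so there is no saddle point; optimal play is mixed.
Let the inspector play Port with probability p. Expected payoff against East: 6p + 10(1−p) = −4p + 10; against West: 8p + 2(1−p) = 6p + 2.
Setting these equal: −4p + 10 = 6p + 2 ⇒ −10p = -8 ⇒ p = 4/5, and the value is (-4)·(4/5) + 10 = 34/5.
For the smuggler: with q = P(East), equating Port's and Border's payoffs gives −2q + 8 = 8q + 2 ⇒ q = 3/5.

34/5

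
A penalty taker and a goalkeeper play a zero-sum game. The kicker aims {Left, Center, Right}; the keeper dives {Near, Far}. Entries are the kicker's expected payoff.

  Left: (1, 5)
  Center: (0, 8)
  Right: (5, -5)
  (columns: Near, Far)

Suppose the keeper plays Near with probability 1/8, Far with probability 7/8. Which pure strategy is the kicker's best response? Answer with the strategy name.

Center

Expected payoff of Left: (1/8)·1 + (7/8)·5 = 9/2.
Expected payoff of Center: (1/8)·0 + (7/8)·8 = 7.
Expected payoff of Right: (1/8)·5 + (7/8)·(-5) = -15/4.
The largest is 7, so the kicker's best response is Center.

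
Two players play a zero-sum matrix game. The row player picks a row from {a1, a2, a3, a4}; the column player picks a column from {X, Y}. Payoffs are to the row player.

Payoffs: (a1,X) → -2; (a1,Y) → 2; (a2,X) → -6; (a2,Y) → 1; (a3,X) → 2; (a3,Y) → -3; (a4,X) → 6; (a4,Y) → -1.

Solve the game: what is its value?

10/11

Row minima: a1 → -2, a2 → -6, a3 → -3, a4 → -1; maximin = -1.
Column maxima: X → 6, Y → 2; minimax = 2.
-1 ≠ 2, so there is no saddle point; optimal play is mixed.
a2 is strictly dominated by a1, so the row player never plays it.
a3 is strictly dominated by a4, so the row player never plays it.
On the remaining 2×2 (a1, a4 vs X, Y):
Let the row player play a1 with probability p. Expected payoff against X: (-2)p + 6(1−p) = −8p + 6; against Y: 2p + (-1)(1−p) = 3p − 1.
Setting these equal: −8p + 6 = 3p − 1 ⇒ −11p = -7 ⇒ p = 7/11, and the value is (-8)·(7/11) + 6 = 10/11.
For the column player: with q = P(X), equating a1's and a4's payoffs gives −4q + 2 = 7q − 1 ⇒ q = 3/11.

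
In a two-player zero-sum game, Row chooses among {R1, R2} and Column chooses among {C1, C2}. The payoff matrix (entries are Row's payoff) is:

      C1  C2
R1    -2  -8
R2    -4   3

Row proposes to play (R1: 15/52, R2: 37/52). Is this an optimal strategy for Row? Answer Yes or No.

Against C1 this mix gives (15/52)·(-2) + (37/52)·(-4) = -89/26.
Against C2 this mix gives (15/52)·(-8) + (37/52)·3 = -9/52.
Column will play C1, holding Row to -89/26. Shifting weight toward the row that does better against C1 would raise this floor (the equalizing mix achieves -38/13 against both C1 and C2), so the proposed strategy is not optimal.

No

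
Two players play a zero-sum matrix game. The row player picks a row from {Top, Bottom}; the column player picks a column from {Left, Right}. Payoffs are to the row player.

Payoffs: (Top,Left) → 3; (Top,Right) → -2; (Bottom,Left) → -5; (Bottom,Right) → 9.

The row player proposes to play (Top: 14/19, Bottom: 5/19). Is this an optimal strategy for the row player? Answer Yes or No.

Yes

Against Left this mix gives (14/19)·3 + (5/19)·(-5) = 17/19.
Against Right this mix gives (14/19)·(-2) + (5/19)·9 = 17/19.
All of the column player's active replies (Left, Right) yield 17/19, and no column does worse for the row player. The mix makes the column player indifferent and guarantees 17/19, so it is optimal.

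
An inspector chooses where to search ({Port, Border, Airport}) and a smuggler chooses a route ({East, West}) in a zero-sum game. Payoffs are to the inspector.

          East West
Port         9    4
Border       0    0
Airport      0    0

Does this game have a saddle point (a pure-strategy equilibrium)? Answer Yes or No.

Row minima: Port → 4, Border → 0, Airport → 0; maximin = 4.
Column maxima: East → 9, West → 4; minimax = 4.
maximin = minimax = 4, so a saddle point exists.

Yes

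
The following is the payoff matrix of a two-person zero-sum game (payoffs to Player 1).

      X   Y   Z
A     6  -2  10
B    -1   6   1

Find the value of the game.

Row minima: A → -2, B → -1; maximin = -1.
Column maxima: X → 6, Y → 6, Z → 10; minimax = 6.
-1 ≠ 6, so there is no saddle point; optimal play is mixed.
Z is strictly dominated by X (it gives Player 1 strictly more in every row), so Player 2 never plays it.
On the remaining 2×2 (A, B vs X, Y):
Let Player 1 play A with probability p. Expected payoff against X: 6p + (-1)(1−p) = 7p − 1; against Y: (-2)p + 6(1−p) = −8p + 6.
Setting these equal: 7p − 1 = −8p + 6 ⇒ 15p = 7 ⇒ p = 7/15, and the value is (7)·(7/15) − 1 = 34/15.
For Player 2: with q = P(X), equating A's and B's payoffs gives 8q − 2 = −7q + 6 ⇒ q = 8/15.

34/15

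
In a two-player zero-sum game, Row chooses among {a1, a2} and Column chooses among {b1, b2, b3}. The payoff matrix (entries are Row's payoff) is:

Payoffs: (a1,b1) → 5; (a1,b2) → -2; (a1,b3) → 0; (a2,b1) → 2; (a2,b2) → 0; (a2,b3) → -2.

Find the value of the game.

-1

Row minima: a1 → -2, a2 → -2; maximin = -2.
Column maxima: b1 → 5, b2 → 0, b3 → 0; minimax = 0.
-2 ≠ 0, so there is no saddle point; optimal play is mixed.
b1 is strictly dominated by b2 (it gives Row strictly more in every row), so Column never plays it.
On the remaining 2×2 (a1, a2 vs b2, b3):
Let Row play a1 with probability p. Expected payoff against b2: (-2)p + 0(1−p) = −2p; against b3: 0p + (-2)(1−p) = 2p − 2.
Setting these equal: −2p = 2p − 2 ⇒ −4p = -2 ⇒ p = 1/2, and the value is (-2)·(1/2) = -1.
For Column: with q = P(b2), equating a1's and a2's payoffs gives −2q = 2q − 2 ⇒ q = 1/2.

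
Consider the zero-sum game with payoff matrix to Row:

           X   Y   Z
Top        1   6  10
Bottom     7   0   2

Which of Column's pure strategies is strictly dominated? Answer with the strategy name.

Z

Y holds Row's payoff strictly below Z in every row: 6 < 10, 0 < 2.
So Z is strictly dominated for Column.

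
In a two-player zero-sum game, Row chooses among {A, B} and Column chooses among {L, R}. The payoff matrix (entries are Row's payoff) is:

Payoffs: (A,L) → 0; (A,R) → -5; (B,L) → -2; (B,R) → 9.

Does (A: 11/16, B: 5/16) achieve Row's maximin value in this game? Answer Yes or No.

Against L this mix gives (11/16)·0 + (5/16)·(-2) = -5/8.
Against R this mix gives (11/16)·(-5) + (5/16)·9 = -5/8.
All of Column's active replies (L, R) yield -5/8, and no column does worse for Row. The mix makes Column indifferent and guarantees -5/8, so it is optimal.

Yes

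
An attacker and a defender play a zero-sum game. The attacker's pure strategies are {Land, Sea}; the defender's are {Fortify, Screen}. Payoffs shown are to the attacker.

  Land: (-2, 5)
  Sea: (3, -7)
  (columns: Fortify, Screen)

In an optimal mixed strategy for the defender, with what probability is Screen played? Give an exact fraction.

Row minima: Land → -2, Sea → -7; maximin = -2.
Column maxima: Fortify → 3, Screen → 5; minimax = 3.
-2 ≠ 3, so there is no saddle point; optimal play is mixed.
Let the attacker play Land with probability p. Expected payoff against Fortify: (-2)p + 3(1−p) = −5p + 3; against Screen: 5p + (-7)(1−p) = 12p − 7.
Setting these equal: −5p + 3 = 12p − 7 ⇒ −17p = -10 ⇒ p = 10/17, and the value is (-5)·(10/17) + 3 = 1/17.
For the defender: with q = P(Fortify), equating Land's and Sea's payoffs gives −7q + 5 = 10q − 7 ⇒ q = 12/17.

5/17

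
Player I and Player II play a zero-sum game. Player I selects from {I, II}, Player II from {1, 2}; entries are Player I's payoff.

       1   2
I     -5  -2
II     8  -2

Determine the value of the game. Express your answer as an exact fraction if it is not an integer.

-2

Row minima: I → -5, II → -2; maximin = -2.
Column maxima: 1 → 8, 2 → -2; minimax = -2.
Since maximin = minimax = -2, there is a saddle point and the value is -2.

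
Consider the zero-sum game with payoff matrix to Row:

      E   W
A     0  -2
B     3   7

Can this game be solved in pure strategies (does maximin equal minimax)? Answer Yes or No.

Row minima: A → -2, B → 3; maximin = 3.
Column maxima: E → 3, W → 7; minimax = 3.
maximin = minimax = 3, so a saddle point exists.

Yes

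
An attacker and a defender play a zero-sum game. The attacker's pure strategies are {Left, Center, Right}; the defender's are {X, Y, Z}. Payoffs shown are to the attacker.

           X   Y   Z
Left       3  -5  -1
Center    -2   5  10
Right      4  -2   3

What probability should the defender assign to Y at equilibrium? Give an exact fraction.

Row minima: Left → -5, Center → -2, Right → -2; maximin = -2.
Column maxima: X → 4, Y → 5, Z → 10; minimax = 4.
-2 ≠ 4, so there is no saddle point; optimal play is mixed.
Left is strictly dominated by Right, so the attacker never plays it.
Z is strictly dominated by Y (it gives the attacker strictly more in every row), so the defender never plays it.
On the remaining 2×2 (Center, Right vs X, Y):
Let the attacker play Center with probability p. Expected payoff against X: (-2)p + 4(1−p) = −6p + 4; against Y: 5p + (-2)(1−p) = 7p − 2.
Setting these equal: −6p + 4 = 7p − 2 ⇒ −13p = -6 ⇒ p = 6/13, and the value is (-6)·(6/13) + 4 = 16/13.
For the defender: with q = P(X), equating Center's and Right's payoffs gives −7q + 5 = 6q − 2 ⇒ q = 7/13.

6/13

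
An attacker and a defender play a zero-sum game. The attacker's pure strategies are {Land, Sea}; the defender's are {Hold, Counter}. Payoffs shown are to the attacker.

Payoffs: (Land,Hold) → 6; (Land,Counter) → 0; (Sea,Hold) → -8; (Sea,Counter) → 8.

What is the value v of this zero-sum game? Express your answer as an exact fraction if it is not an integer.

Row minima: Land → 0, Sea → -8; maximin = 0.
Column maxima: Hold → 6, Counter → 8; minimax = 6.
0 ≠ 6, so there is no saddle point; optimal play is mixed.
Let the attacker play Land with probability p. Expected payoff against Hold: 6p + (-8)(1−p) = 14p − 8; against Counter: 0p + 8(1−p) = −8p + 8.
Setting these equal: 14p − 8 = −8p + 8 ⇒ 22p = 16 ⇒ p = 8/11, and the value is (14)·(8/11) − 8 = 24/11.
For the defender: with q = P(Hold), equating Land's and Sea's payoffs gives 6q = −16q + 8 ⇒ q = 4/11.

24/11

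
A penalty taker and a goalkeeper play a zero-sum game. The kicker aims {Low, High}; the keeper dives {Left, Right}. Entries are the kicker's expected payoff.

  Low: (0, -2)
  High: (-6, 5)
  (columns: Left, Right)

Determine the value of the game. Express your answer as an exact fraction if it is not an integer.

Row minima: Low → -2, High → -6; maximin = -2.
Column maxima: Left → 0, Right → 5; minimax = 0.
-2 ≠ 0, so there is no saddle point; optimal play is mixed.
Let the kicker play Low with probability p. Expected payoff against Left: 0p + (-6)(1−p) = 6p − 6; against Right: (-2)p + 5(1−p) = −7p + 5.
Setting these equal: 6p − 6 = −7p + 5 ⇒ 13p = 11 ⇒ p = 11/13, and the value is (6)·(11/13) − 6 = -12/13.
For the keeper: with q = P(Left), equating Low's and High's payoffs gives 2q − 2 = −11q + 5 ⇒ q = 7/13.

-12/13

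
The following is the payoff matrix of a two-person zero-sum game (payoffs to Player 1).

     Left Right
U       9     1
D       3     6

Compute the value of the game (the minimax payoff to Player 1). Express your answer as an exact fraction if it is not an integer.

Row minima: U → 1, D → 3; maximin = 3.
Column maxima: Left → 9, Right → 6; minimax = 6.
3 ≠ 6, so there is no saddle point; optimal play is mixed.
Let Player 1 play U with probability p. Expected payoff against Left: 9p + 3(1−p) = 6p + 3; against Right: 1p + 6(1−p) = −5p + 6.
Setting these equal: 6p + 3 = −5p + 6 ⇒ 11p = 3 ⇒ p = 3/11, and the value is (6)·(3/11) + 3 = 51/11.
For Player 2: with q = P(Left), equating U's and D's payoffs gives 8q + 1 = −3q + 6 ⇒ q = 5/11.

51/11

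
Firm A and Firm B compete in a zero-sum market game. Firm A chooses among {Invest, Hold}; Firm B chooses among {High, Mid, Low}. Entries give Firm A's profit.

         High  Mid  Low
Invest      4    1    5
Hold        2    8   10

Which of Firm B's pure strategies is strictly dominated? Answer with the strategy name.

Low

High holds Firm A's payoff strictly below Low in every row: 4 < 5, 2 < 10.
So Low is strictly dominated for Firm B.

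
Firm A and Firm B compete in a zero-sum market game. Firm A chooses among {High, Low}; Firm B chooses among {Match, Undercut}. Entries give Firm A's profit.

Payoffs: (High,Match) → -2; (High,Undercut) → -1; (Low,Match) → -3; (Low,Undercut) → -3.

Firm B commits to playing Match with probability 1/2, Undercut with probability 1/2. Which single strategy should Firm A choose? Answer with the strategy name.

Expected payoff of High: (1/2)·(-2) + (1/2)·(-1) = -3/2.
Expected payoff of Low: (1/2)·(-3) + (1/2)·(-3) = -3.
The largest is -3/2, so Firm A's best response is High.

High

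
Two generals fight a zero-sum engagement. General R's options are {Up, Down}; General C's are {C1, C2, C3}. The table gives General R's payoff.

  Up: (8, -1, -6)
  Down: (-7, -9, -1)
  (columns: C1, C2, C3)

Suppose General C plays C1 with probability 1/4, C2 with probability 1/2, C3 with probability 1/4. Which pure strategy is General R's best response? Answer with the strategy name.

Up

Expected payoff of Up: (1/4)·8 + (1/2)·(-1) + (1/4)·(-6) = 0.
Expected payoff of Down: (1/4)·(-7) + (1/2)·(-9) + (1/4)·(-1) = -13/2.
The largest is 0, so General R's best response is Up.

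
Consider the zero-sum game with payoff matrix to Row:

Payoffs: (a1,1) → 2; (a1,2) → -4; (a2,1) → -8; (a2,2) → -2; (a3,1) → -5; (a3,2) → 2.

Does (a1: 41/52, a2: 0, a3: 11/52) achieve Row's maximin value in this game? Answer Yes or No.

Against 1 this mix gives (41/52)·2 + (11/52)·(-5) = 27/52.
Against 2 this mix gives (41/52)·(-4) + (11/52)·2 = -71/26.
Column will play 2, holding Row to -71/26. Shifting weight toward the row that does better against 2 would raise this floor (the equalizing mix achieves -16/13 against both 2 and 1), so the proposed strategy is not optimal.

No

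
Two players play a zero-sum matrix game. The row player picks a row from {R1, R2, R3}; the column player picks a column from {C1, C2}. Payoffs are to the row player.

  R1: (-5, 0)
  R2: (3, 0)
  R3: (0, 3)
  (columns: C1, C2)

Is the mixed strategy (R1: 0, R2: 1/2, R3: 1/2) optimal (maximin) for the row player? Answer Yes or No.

Against C1 this mix gives (1/2)·3 + (1/2)·0 = 3/2.
Against C2 this mix gives (1/2)·0 + (1/2)·3 = 3/2.
All of the column player's active replies (C1, C2) yield 3/2, and no column does worse for the row player. The mix makes the column player indifferent and guarantees 3/2, so it is optimal.

Yes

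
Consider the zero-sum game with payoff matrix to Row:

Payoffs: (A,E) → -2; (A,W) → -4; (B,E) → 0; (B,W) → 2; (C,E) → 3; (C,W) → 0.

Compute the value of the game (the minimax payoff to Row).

Row minima: A → -4, B → 0, C → 0; maximin = 0.
Column maxima: E → 3, W → 2; minimax = 2.
0 ≠ 2, so there is no saddle point; optimal play is mixed.
A is strictly dominated by B, so Row never plays it.
On the remaining 2×2 (B, C vs E, W):
Let Row play B with probability p. Expected payoff against E: 0p + 3(1−p) = −3p + 3; against W: 2p + 0(1−p) = 2p.
Setting these equal: −3p + 3 = 2p ⇒ −5p = -3 ⇒ p = 3/5, and the value is (-3)·(3/5) + 3 = 6/5.
For Column: with q = P(E), equating B's and C's payoffs gives −2q + 2 = 3q ⇒ q = 2/5.

6/5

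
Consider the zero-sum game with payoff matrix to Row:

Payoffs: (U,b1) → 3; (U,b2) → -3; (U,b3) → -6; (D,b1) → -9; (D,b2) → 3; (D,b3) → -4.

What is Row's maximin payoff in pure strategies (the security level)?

Row minima: U → -6, D → -9.
The best of these is -6.

-6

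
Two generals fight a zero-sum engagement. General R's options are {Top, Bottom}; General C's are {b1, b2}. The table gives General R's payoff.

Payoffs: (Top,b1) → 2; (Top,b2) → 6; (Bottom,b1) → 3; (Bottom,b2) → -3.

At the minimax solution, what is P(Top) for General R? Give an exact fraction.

3/5

Row minima: Top → 2, Bottom → -3; maximin = 2.
Column maxima: b1 → 3, b2 → 6; minimax = 3.
2 ≠ 3, so there is no saddle point; optimal play is mixed.
Let General R play Top with probability p. Expected payoff against b1: 2p + 3(1−p) = −p + 3; against b2: 6p + (-3)(1−p) = 9p − 3.
Setting these equal: −p + 3 = 9p − 3 ⇒ −10p = -6 ⇒ p = 3/5, and the value is (-1)·(3/5) + 3 = 12/5.
For General C: with q = P(b1), equating Top's and Bottom's payoffs gives −4q + 6 = 6q − 3 ⇒ q = 9/10.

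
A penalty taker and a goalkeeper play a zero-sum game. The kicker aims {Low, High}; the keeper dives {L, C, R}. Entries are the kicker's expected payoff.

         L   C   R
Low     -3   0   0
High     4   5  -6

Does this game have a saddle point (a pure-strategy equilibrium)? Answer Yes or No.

No

Row minima: Low → -3, High → -6; maximin = -3.
Column maxima: L → 4, C → 5, R → 0; minimax = 0.
-3 ≠ 0, so no pure-strategy equilibrium exists.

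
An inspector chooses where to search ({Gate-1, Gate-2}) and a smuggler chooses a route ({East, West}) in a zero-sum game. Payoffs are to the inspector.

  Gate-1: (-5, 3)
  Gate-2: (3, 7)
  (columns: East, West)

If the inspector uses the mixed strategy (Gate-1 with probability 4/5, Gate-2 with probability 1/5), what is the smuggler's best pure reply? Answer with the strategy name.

If the smuggler plays East, the inspector's expected payoff is (4/5)·(-5) + (1/5)·3 = -17/5.
If the smuggler plays West, the inspector's expected payoff is (4/5)·3 + (1/5)·7 = 19/5.
The smuggler minimizes the inspector's payoff; the smallest is -17/5, so the best response is East.

East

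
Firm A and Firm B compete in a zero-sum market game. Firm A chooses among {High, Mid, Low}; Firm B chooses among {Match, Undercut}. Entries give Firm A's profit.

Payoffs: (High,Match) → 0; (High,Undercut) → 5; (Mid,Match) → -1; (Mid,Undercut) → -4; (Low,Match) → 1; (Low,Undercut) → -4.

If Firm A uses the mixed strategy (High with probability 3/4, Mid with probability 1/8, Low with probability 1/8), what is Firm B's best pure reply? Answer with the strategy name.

If Firm B plays Match, Firm A's expected payoff is (3/4)·0 + (1/8)·(-1) + (1/8)·1 = 0.
If Firm B plays Undercut, Firm A's expected payoff is (3/4)·5 + (1/8)·(-4) + (1/8)·(-4) = 11/4.
Firm B minimizes Firm A's payoff; the smallest is 0, so the best response is Match.

Match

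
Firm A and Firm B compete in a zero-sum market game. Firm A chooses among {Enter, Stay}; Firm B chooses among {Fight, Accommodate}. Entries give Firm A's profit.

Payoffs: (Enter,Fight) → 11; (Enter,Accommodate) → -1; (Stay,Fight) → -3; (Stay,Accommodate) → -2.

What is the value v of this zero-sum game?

-1

Row minima: Enter → -1, Stay → -3; maximin = -1.
Column maxima: Fight → 11, Accommodate → -1; minimax = -1.
Since maximin = minimax = -1, there is a saddle point and the value is -1.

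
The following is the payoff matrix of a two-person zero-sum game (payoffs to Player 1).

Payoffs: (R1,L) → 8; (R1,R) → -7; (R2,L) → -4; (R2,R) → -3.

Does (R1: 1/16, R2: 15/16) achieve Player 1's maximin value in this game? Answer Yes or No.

Yes

Against L this mix gives (1/16)·8 + (15/16)·(-4) = -13/4.
Against R this mix gives (1/16)·(-7) + (15/16)·(-3) = -13/4.
All of Player 2's active replies (L, R) yield -13/4, and no column does worse for Player 1. The mix makes Player 2 indifferent and guarantees -13/4, so it is optimal.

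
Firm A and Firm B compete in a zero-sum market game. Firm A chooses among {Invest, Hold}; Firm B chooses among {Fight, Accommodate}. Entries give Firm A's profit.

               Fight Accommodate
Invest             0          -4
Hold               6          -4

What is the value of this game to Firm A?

-4

Row minima: Invest → -4, Hold → -4; maximin = -4.
Column maxima: Fight → 6, Accommodate → -4; minimax = -4.
Since maximin = minimax = -4, there is a saddle point and the value is -4.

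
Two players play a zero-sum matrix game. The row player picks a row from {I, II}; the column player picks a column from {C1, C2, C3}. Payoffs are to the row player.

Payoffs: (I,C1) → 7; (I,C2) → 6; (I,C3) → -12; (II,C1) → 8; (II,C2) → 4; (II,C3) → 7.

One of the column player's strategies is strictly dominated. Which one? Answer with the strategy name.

C2 holds the row player's payoff strictly below C1 in every row: 6 < 7, 4 < 8.
So C1 is strictly dominated for the column player.

C1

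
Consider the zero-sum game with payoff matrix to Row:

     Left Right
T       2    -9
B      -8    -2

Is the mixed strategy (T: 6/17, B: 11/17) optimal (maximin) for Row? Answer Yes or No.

Yes

Against Left this mix gives (6/17)·2 + (11/17)·(-8) = -76/17.
Against Right this mix gives (6/17)·(-9) + (11/17)·(-2) = -76/17.
All of Column's active replies (Left, Right) yield -76/17, and no column does worse for Row. The mix makes Column indifferent and guarantees -76/17, so it is optimal.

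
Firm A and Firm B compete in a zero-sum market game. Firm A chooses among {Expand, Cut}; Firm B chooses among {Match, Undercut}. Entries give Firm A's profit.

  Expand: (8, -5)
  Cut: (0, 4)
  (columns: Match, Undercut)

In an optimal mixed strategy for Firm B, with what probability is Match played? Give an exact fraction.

9/17

Row minima: Expand → -5, Cut → 0; maximin = 0.
Column maxima: Match → 8, Undercut → 4; minimax = 4.
0 ≠ 4, so there is no saddle point; optimal play is mixed.
Let Firm A play Expand with probability p. Expected payoff against Match: 8p + 0(1−p) = 8p; against Undercut: (-5)p + 4(1−p) = −9p + 4.
Setting these equal: 8p = −9p + 4 ⇒ 17p = 4 ⇒ p = 4/17, and the value is (8)·(4/17) = 32/17.
For Firm B: with q = P(Match), equating Expand's and Cut's payoffs gives 13q − 5 = −4q + 4 ⇒ q = 9/17.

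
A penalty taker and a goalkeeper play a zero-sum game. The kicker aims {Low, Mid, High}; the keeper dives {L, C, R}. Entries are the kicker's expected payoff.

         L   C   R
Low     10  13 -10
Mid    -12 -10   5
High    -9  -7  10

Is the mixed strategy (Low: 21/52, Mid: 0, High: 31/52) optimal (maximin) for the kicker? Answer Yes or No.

Against L this mix gives (21/52)·10 + (31/52)·(-9) = -69/52.
Against C this mix gives (21/52)·13 + (31/52)·(-7) = 14/13.
Against R this mix gives (21/52)·(-10) + (31/52)·10 = 25/13.
The keeper will play L, holding the kicker to -69/52. Shifting weight toward the row that does better against L would raise this floor (the equalizing mix achieves 10/39 against both L and R), so the proposed strategy is not optimal.

No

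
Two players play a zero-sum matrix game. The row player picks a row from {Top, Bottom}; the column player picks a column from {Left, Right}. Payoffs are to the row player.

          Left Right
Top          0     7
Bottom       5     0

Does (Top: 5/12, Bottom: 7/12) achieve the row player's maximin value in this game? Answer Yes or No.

Yes

Against Left this mix gives (5/12)·0 + (7/12)·5 = 35/12.
Against Right this mix gives (5/12)·7 + (7/12)·0 = 35/12.
All of the column player's active replies (Left, Right) yield 35/12, and no column does worse for the row player. The mix makes the column player indifferent and guarantees 35/12, so it is optimal.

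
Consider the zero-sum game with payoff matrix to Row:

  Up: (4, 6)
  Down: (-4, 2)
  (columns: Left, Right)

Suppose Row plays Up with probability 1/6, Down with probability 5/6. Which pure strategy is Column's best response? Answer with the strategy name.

Left

If Column plays Left, Row's expected payoff is (1/6)·4 + (5/6)·(-4) = -8/3.
If Column plays Right, Row's expected payoff is (1/6)·6 + (5/6)·2 = 8/3.
Column minimizes Row's payoff; the smallest is -8/3, so the best response is Left.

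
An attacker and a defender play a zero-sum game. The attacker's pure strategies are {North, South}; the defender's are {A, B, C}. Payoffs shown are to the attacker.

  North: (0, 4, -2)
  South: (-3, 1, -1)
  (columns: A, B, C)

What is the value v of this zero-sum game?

Row minima: North → -2, South → -3; maximin = -2.
Column maxima: A → 0, B → 4, C → -1; minimax = -1.
-2 ≠ -1, so there is no saddle point; optimal play is mixed.
B is strictly dominated by A (it gives the attacker strictly more in every row), so the defender never plays it.
On the remaining 2×2 (North, South vs A, C):
Let the attacker play North with probability p. Expected payoff against A: 0p + (-3)(1−p) = 3p − 3; against C: (-2)p + (-1)(1−p) = −p − 1.
Setting these equal: 3p − 3 = −p − 1 ⇒ 4p = 2 ⇒ p = 1/2, and the value is (3)·(1/2) − 3 = -3/2.
For the defender: with q = P(A), equating North's and South's payoffs gives 2q − 2 = −2q − 1 ⇒ q = 1/4.

-3/2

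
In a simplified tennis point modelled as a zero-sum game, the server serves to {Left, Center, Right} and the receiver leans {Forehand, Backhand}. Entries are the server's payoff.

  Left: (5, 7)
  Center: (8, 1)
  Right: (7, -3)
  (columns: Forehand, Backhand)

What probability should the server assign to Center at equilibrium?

Row minima: Left → 5, Center → 1, Right → -3; maximin = 5.
Column maxima: Forehand → 8, Backhand → 7; minimax = 7.
5 ≠ 7, so there is no saddle point; optimal play is mixed.
Right is strictly dominated by Center, so the server never plays it.
On the remaining 2×2 (Left, Center vs Forehand, Backhand):
Let the server play Left with probability p. Expected payoff against Forehand: 5p + 8(1−p) = −3p + 8; against Backhand: 7p + 1(1−p) = 6p + 1.
Setting these equal: −3p + 8 = 6p + 1 ⇒ −9p = -7 ⇒ p = 7/9, and the value is (-3)·(7/9) + 8 = 17/3.
For the receiver: with q = P(Forehand), equating Left's and Center's payoffs gives −2q + 7 = 7q + 1 ⇒ q = 2/3.

2/9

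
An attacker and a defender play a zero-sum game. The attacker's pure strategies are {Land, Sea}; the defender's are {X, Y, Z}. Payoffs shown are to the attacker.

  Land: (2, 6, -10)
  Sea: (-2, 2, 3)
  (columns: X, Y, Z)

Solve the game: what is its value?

Row minima: Land → -10, Sea → -2; maximin = -2.
Column maxima: X → 2, Y → 6, Z → 3; minimax = 2.
-2 ≠ 2, so there is no saddle point; optimal play is mixed.
Y is strictly dominated by X (it gives the attacker strictly more in every row), so the defender never plays it.
On the remaining 2×2 (Land, Sea vs X, Z):
Let the attacker play Land with probability p. Expected payoff against X: 2p + (-2)(1−p) = 4p − 2; against Z: (-10)p + 3(1−p) = −13p + 3.
Setting these equal: 4p − 2 = −13p + 3 ⇒ 17p = 5 ⇒ p = 5/17, and the value is (4)·(5/17) − 2 = -14/17.
For the defender: with q = P(X), equating Land's and Sea's payoffs gives 12q − 10 = −5q + 3 ⇒ q = 13/17.

-14/17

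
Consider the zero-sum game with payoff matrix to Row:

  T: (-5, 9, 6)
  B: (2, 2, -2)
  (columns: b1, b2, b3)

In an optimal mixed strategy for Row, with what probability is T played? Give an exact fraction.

4/15

Row minima: T → -5, B → -2; maximin = -2.
Column maxima: b1 → 2, b2 → 9, b3 → 6; minimax = 2.
-2 ≠ 2, so there is no saddle point; optimal play is mixed.
b2 is strictly dominated by b3 (it gives Row strictly more in every row), so Column never plays it.
On the remaining 2×2 (T, B vs b1, b3):
Let Row play T with probability p. Expected payoff against b1: (-5)p + 2(1−p) = −7p + 2; against b3: 6p + (-2)(1−p) = 8p − 2.
Setting these equal: −7p + 2 = 8p − 2 ⇒ −15p = -4 ⇒ p = 4/15, and the value is (-7)·(4/15) + 2 = 2/15.
For Column: with q = P(b1), equating T's and B's payoffs gives −11q + 6 = 4q − 2 ⇒ q = 8/15.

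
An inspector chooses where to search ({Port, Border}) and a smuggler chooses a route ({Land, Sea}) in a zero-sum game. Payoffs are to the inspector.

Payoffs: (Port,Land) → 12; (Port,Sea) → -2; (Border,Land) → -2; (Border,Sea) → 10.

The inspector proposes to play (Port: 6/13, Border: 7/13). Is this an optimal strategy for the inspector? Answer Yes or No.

Yes

Against Land this mix gives (6/13)·12 + (7/13)·(-2) = 58/13.
Against Sea this mix gives (6/13)·(-2) + (7/13)·10 = 58/13.
All of the smuggler's active replies (Land, Sea) yield 58/13, and no column does worse for the inspector. The mix makes the smuggler indifferent and guarantees 58/13, so it is optimal.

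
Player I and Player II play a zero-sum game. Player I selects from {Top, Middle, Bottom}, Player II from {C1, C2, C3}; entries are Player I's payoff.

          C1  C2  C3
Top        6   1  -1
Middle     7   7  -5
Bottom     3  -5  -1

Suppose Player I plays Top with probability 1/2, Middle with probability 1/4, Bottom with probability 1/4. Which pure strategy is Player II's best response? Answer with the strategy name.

If Player II plays C1, Player I's expected payoff is (1/2)·6 + (1/4)·7 + (1/4)·3 = 11/2.
If Player II plays C2, Player I's expected payoff is (1/2)·1 + (1/4)·7 + (1/4)·(-5) = 1.
If Player II plays C3, Player I's expected payoff is (1/2)·(-1) + (1/4)·(-5) + (1/4)·(-1) = -2.
Player II minimizes Player I's payoff; the smallest is -2, so the best response is C3.

C3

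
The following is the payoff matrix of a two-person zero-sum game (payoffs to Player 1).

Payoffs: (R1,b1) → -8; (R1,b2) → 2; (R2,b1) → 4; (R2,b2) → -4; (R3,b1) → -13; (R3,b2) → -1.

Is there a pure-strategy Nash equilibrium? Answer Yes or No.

Row minima: R1 → -8, R2 → -4, R3 → -13; maximin = -4.
Column maxima: b1 → 4, b2 → 2; minimax = 2.
-4 ≠ 2, so no pure-strategy equilibrium exists.

No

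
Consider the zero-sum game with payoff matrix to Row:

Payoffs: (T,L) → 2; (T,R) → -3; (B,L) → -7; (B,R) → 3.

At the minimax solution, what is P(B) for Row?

1/3

Row minima: T → -3, B → -7; maximin = -3.
Column maxima: L → 2, R → 3; minimax = 2.
-3 ≠ 2, so there is no saddle point; optimal play is mixed.
Let Row play T with probability p. Expected payoff against L: 2p + (-7)(1−p) = 9p − 7; against R: (-3)p + 3(1−p) = −6p + 3.
Setting these equal: 9p − 7 = −6p + 3 ⇒ 15p = 10 ⇒ p = 2/3, and the value is (9)·(2/3) − 7 = -1.
For Column: with q = P(L), equating T's and B's payoffs gives 5q − 3 = −10q + 3 ⇒ q = 2/5.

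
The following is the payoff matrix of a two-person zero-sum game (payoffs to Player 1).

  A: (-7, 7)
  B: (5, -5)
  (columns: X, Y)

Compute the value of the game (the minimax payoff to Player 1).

Row minima: A → -7, B → -5; maximin = -5.
Column maxima: X → 5, Y → 7; minimax = 5.
-5 ≠ 5, so there is no saddle point; optimal play is mixed.
Let Player 1 play A with probability p. Expected payoff against X: (-7)p + 5(1−p) = −12p + 5; against Y: 7p + (-5)(1−p) = 12p − 5.
Setting these equal: −12p + 5 = 12p − 5 ⇒ −24p = -10 ⇒ p = 5/12, and the value is (-12)·(5/12) + 5 = 0.
For Player 2: with q = P(X), equating A's and B's payoffs gives −14q + 7 = 10q − 5 ⇒ q = 1/2.

0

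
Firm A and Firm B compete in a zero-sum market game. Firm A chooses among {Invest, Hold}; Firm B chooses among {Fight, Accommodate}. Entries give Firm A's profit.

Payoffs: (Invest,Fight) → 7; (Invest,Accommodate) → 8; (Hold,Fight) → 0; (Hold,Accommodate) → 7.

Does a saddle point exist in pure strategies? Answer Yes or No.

Row minima: Invest → 7, Hold → 0; maximin = 7.
Column maxima: Fight → 7, Accommodate → 8; minimax = 7.
maximin = minimax = 7, so a saddle point exists.

Yes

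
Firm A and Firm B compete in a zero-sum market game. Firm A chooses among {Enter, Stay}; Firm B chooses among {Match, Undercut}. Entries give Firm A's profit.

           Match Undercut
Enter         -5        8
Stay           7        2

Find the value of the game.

Row minima: Enter → -5, Stay → 2; maximin = 2.
Column maxima: Match → 7, Undercut → 8; minimax = 7.
2 ≠ 7, so there is no saddle point; optimal play is mixed.
Let Firm A play Enter with probability p. Expected payoff against Match: (-5)p + 7(1−p) = −12p + 7; against Undercut: 8p + 2(1−p) = 6p + 2.
Setting these equal: −12p + 7 = 6p + 2 ⇒ −18p = -5 ⇒ p = 5/18, and the value is (-12)·(5/18) + 7 = 11/3.
For Firm B: with q = P(Match), equating Enter's and Stay's payoffs gives −13q + 8 = 5q + 2 ⇒ q = 1/3.

11/3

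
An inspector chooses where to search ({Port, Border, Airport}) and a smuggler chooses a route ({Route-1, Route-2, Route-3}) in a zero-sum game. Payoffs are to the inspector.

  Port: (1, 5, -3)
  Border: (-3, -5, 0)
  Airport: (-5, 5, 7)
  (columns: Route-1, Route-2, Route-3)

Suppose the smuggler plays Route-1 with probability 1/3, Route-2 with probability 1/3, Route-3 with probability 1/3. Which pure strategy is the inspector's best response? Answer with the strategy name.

Expected payoff of Port: (1/3)·1 + (1/3)·5 + (1/3)·(-3) = 1.
Expected payoff of Border: (1/3)·(-3) + (1/3)·(-5) + (1/3)·0 = -8/3.
Expected payoff of Airport: (1/3)·(-5) + (1/3)·5 + (1/3)·7 = 7/3.
The largest is 7/3, so the inspector's best response is Airport.

Airport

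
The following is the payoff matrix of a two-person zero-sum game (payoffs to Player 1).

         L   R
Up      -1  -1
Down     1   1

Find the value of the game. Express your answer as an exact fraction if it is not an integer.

1

Row minima: Up → -1, Down → 1; maximin = 1.
Column maxima: L → 1, R → 1; minimax = 1.
Since maximin = minimax = 1, there is a saddle point and the value is 1.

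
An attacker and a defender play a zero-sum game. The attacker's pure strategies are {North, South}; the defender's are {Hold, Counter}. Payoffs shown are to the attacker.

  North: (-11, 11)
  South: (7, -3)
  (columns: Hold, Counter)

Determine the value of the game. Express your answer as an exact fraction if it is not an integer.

Row minima: North → -11, South → -3; maximin = -3.
Column maxima: Hold → 7, Counter → 11; minimax = 7.
-3 ≠ 7, so there is no saddle point; optimal play is mixed.
Let the attacker play North with probability p. Expected payoff against Hold: (-11)p + 7(1−p) = −18p + 7; against Counter: 11p + (-3)(1−p) = 14p − 3.
Setting these equal: −18p + 7 = 14p − 3 ⇒ −32p = -10 ⇒ p = 5/16, and the value is (-18)·(5/16) + 7 = 11/8.
For the defender: with q = P(Hold), equating North's and South's payoffs gives −22q + 11 = 10q − 3 ⇒ q = 7/16.

11/8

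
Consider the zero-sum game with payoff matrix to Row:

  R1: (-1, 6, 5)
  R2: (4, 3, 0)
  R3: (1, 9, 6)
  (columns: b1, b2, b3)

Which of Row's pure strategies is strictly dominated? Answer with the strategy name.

R3 gives a strictly higher payoff than R1 against every column: 1 > -1, 9 > 6, 6 > 5.
So R1 is strictly dominated and Row never plays it.

R1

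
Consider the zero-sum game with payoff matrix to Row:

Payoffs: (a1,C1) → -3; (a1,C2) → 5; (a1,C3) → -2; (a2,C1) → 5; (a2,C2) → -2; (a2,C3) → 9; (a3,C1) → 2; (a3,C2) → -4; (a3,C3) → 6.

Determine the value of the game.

19/15

Row minima: a1 → -3, a2 → -2, a3 → -4; maximin = -2.
Column maxima: C1 → 5, C2 → 5, C3 → 9; minimax = 5.
-2 ≠ 5, so there is no saddle point; optimal play is mixed.
a3 is strictly dominated by a2, so Row never plays it.
C3 is strictly dominated by C1 (it gives Row strictly more in every row), so Column never plays it.
On the remaining 2×2 (a1, a2 vs C1, C2):
Let Row play a1 with probability p. Expected payoff against C1: (-3)p + 5(1−p) = −8p + 5; against C2: 5p + (-2)(1−p) = 7p − 2.
Setting these equal: −8p + 5 = 7p − 2 ⇒ −15p = -7 ⇒ p = 7/15, and the value is (-8)·(7/15) + 5 = 19/15.
For Column: with q = P(C1), equating a1's and a2's payoffs gives −8q + 5 = 7q − 2 ⇒ q = 7/15.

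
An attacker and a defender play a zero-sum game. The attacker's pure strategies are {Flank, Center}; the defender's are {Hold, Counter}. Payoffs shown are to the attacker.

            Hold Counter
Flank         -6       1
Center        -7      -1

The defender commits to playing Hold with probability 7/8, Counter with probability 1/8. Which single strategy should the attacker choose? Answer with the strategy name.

Expected payoff of Flank: (7/8)·(-6) + (1/8)·1 = -41/8.
Expected payoff of Center: (7/8)·(-7) + (1/8)·(-1) = -25/4.
The largest is -41/8, so the attacker's best response is Flank.

Flank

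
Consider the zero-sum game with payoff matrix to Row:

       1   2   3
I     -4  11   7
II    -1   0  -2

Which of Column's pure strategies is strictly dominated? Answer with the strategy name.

1 holds Row's payoff strictly below 2 in every row: -4 < 11, -1 < 0.
So 2 is strictly dominated for Column.

2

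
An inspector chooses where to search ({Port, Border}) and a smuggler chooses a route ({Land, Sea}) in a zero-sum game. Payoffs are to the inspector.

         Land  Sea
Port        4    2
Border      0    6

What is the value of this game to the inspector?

Row minima: Port → 2, Border → 0; maximin = 2.
Column maxima: Land → 4, Sea → 6; minimax = 4.
2 ≠ 4, so there is no saddle point; optimal play is mixed.
Let the inspector play Port with probability p. Expected payoff against Land: 4p + 0(1−p) = 4p; against Sea: 2p + 6(1−p) = −4p + 6.
Setting these equal: 4p = −4p + 6 ⇒ 8p = 6 ⇒ p = 3/4, and the value is (4)·(3/4) = 3.
For the smuggler: with q = P(Land), equating Port's and Border's payoffs gives 2q + 2 = −6q + 6 ⇒ q = 1/2.

3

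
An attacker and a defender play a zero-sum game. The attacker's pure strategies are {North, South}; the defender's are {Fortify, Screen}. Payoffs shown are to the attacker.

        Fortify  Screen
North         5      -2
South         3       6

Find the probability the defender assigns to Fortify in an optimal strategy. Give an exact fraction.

Row minima: North → -2, South → 3; maximin = 3.
Column maxima: Fortify → 5, Screen → 6; minimax = 5.
3 ≠ 5, so there is no saddle point; optimal play is mixed.
Let the attacker play North with probability p. Expected payoff against Fortify: 5p + 3(1−p) = 2p + 3; against Screen: (-2)p + 6(1−p) = −8p + 6.
Setting these equal: 2p + 3 = −8p + 6 ⇒ 10p = 3 ⇒ p = 3/10, and the value is (2)·(3/10) + 3 = 18/5.
For the defender: with q = P(Fortify), equating North's and South's payoffs gives 7q − 2 = −3q + 6 ⇒ q = 4/5.

4/5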